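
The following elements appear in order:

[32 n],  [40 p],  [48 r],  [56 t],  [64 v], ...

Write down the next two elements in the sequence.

First entry: 32, 40, 48, 56, 64 → 72 → 80 (+8 each step).
Letter: n, p, r, t, v → x → z (letters move forward 2 places in the alphabet).
So the next two elements are [72 x] and [80 z].

[72 x], [80 z]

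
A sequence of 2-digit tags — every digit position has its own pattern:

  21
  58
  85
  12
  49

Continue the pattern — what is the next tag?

First digit — +3 each step, mod 10: 2, 5, 8, 1, 4 → 7.
Second digit: 1, 8, 5, 2, 9 → 6 (−3 each step, mod 10).
So the next tag is 76.

76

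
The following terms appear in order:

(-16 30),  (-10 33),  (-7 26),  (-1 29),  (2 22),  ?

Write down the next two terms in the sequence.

(8 25), (11 18)

For the first coordinate, alternating steps +6, +3, +6, +3, …: -16, -10, -7, -1, 2 → 8 → 11.
Second coordinate: alternating steps +3, −7, +3, −7, …, so 30, 33, 26, 29, 22 → 25 → 18.
Putting the parts together: (8 25) and then (11 18).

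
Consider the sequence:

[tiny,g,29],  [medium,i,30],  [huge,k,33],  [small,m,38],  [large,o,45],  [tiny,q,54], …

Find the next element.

For the size, repeats tiny → medium → huge → small → large: tiny, medium, huge, small, large, tiny → medium.
Letter: letters move forward 2 places in the alphabet; g, i, k, m, o, q → s.
Third value goes 29, 30, 33, 38, 45, 54 → 65 (differences are 1, 3, 5, … (increasing by 2 each time)).
Putting it together: [medium,s,65].

[medium,s,65]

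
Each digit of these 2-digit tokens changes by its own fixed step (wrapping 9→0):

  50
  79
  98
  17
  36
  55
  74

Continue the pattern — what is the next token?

93

First digit goes 5, 7, 9, 1, 3, 5, 7 → 9 (+2 each step, mod 10).
For the second digit, −1 each step, mod 10: 0, 9, 8, 7, 6, 5, 4 → 3.
Combining the parts gives 93.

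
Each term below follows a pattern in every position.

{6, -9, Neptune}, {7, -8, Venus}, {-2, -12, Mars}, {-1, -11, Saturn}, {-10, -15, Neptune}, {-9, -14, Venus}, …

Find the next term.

First slot: alternating steps +1, −9, +1, −9, …; 6, 7, -2, -1, -10, -9 → -18.
Second slot: alternating steps +1, −4, +1, −4, …, so -9, -8, -12, -11, -15, -14 → -18.
Planet: repeats Neptune → Venus → Mars → Saturn; Neptune, Venus, Mars, Saturn, Neptune, Venus → Mars.
Putting it together: {-18, -18, Mars}.

{-18, -18, Mars}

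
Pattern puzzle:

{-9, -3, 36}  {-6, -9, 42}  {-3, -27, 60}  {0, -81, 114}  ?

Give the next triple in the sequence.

{3, -243, 276}

First slot goes -9, -6, -3, 0 → 3 (+3 each step).
For the second slot, ×3 each step: -3, -9, -27, -81 → -243.
Third slot goes 36, 42, 60, 114 → 276 (together with the second slot always sums to 33).
So the next triple is {3, -243, 276}.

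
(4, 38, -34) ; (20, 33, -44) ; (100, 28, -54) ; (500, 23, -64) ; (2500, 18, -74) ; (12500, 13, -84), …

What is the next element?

(62500, 8, -94)

First part — ×5 each step: 4, 20, 100, 500, 2500, 12500 → 62500.
Second part — −5 each step: 38, 33, 28, 23, 18, 13 → 8.
Third part: -34, -44, -54, -64, -74, -84 → -94 (−10 each step).
Putting it together: (62500, 8, -94).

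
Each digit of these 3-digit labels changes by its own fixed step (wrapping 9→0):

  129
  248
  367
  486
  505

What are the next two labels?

First digit: 1, 2, 3, 4, 5 → 6 → 7 (+1 each step, mod 10).
Second digit: +2 each step, mod 10; 2, 4, 6, 8, 0 → 2 → 4.
Third digit: −1 each step, mod 10, so 9, 8, 7, 6, 5 → 4 → 3.
Putting the parts together: 624 and then 743.

624 then 743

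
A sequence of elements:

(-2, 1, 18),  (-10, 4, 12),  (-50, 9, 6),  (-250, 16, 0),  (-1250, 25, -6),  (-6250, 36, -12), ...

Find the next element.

(-31250, 49, -18)

First coordinate: ×5 each step; -2, -10, -50, -250, -1250, -6250 → -31250.
Second coordinate goes 1, 4, 9, 16, 25, 36 → 49 (perfect squares: 1², 2², 3², …).
Third coordinate — −6 each step: 18, 12, 6, 0, -6, -12 → -18.
Putting it together: (-31250, 49, -18).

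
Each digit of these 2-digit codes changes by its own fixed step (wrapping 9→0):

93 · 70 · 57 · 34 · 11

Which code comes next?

98

First digit — −2 each step, mod 10: 9, 7, 5, 3, 1 → 9.
Second digit: −3 each step, mod 10; 3, 0, 7, 4, 1 → 8.
Combining the parts gives 98.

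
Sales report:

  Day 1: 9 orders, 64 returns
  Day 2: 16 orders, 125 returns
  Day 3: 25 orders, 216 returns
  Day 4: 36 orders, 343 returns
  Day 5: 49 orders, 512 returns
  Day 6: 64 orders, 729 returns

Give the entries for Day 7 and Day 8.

81 orders, 1000 returns; 100 orders, 1331 returns

Orders goes 9, 16, 25, 36, 49, 64 → 81 → 100 (perfect squares: 3², 4², 5², …).
Returns: perfect cubes: 4³, 5³, 6³, …; 64, 125, 216, 343, 512, 729 → 1000 → 1331.
So the next two records are 81 orders, 1000 returns and 100 orders, 1331 returns.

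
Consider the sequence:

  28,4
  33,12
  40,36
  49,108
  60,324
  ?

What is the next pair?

73,972

First part goes 28, 33, 40, 49, 60 → 73 (differences are 5, 7, 9, … (increasing by 2 each time)).
Second part: ×3 each step; 4, 12, 36, 108, 324 → 972.
Putting it together: 73,972.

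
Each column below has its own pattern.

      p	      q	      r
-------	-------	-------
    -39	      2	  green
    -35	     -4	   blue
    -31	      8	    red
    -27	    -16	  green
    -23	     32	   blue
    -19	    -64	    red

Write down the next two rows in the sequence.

Column p: +4 each step; -39, -35, -31, -27, -23, -19 → -15 → -11.
Column q: 2, -4, 8, -16, 32, -64 → 128 → -256 (×(-2) each step).
Column r: repeats green → blue → red; green, blue, red, green, blue, red → green → blue.
So the next two rows are -15  128  green and -11  -256  blue.

-15  128  green; -11  -256  blue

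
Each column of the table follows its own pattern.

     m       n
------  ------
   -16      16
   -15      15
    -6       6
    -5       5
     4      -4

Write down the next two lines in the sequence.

5  -5; 14  -14

Column m goes -16, -15, -6, -5, 4 → 5 → 14 (alternating steps +1, +9, +1, +9, …).
Column n — always the negative of the column m: 16, 15, 6, 5, -4 → -5 → -14.
Putting the parts together: 5  -5 and then 14  -14.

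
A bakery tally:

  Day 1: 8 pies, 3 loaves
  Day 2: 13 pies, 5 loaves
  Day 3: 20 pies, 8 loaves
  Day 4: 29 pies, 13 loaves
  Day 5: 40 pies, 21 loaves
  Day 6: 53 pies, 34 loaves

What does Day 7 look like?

Pies: differences are 5, 7, 9, … (increasing by 2 each time); 8, 13, 20, 29, 40, 53 → 68.
Loaves: 3, 5, 8, 13, 21, 34 → 55 (each term is the sum of the two before it).
Combining the parts gives 68 pies, 55 loaves.

68 pies, 55 loaves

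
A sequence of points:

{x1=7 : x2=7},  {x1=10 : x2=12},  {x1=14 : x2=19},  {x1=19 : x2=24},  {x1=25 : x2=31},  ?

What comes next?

{x1=32 : x2=36}

X1: differences are 3, 4, 5, … (increasing by 1 each time); 7, 10, 14, 19, 25 → 32.
For the x2, alternating steps +5, +7, +5, +7, …: 7, 12, 19, 24, 31 → 36.
Putting it together: {x1=32 : x2=36}.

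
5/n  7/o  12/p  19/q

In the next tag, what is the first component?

31

First component goes 5, 7, 12, 19 → 31 (each term is the sum of the two before it).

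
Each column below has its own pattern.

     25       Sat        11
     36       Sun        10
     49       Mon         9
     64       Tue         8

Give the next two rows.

81  Wed  7; 100  Thu  6

First component: 25, 36, 49, 64 → 81 → 100 (perfect squares: 5², 6², 7², …).
Day goes Sat, Sun, Mon, Tue → Wed → Thu (runs through the weekdays Mon→Sun).
Third component: 11, 10, 9, 8 → 7 → 6 (−1 each step).
So the next two rows are 81  Wed  7 and 100  Thu  6.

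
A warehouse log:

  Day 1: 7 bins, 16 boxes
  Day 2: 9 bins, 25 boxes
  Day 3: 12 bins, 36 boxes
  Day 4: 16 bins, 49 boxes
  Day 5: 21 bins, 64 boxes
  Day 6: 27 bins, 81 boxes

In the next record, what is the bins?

34

Bins: differences are 2, 3, 4, … (increasing by 1 each time), so 7, 9, 12, 16, 21, 27 → 34.
Boxes — perfect squares: 4², 5², 6², …: 16, 25, 36, 49, 64, 81 → 100.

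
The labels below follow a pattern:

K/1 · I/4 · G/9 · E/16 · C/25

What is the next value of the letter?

For the letter, letters move back 2 places in the alphabet: K, I, G, E, C → A.

A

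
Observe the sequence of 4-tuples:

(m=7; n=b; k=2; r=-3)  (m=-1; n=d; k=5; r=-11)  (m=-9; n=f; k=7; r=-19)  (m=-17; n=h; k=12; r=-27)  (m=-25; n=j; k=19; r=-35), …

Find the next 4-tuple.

(m=-33; n=l; k=31; r=-43)

M: −8 each step, so 7, -1, -9, -17, -25 → -33.
N goes b, d, f, h, j → l (letters move forward 2 places in the alphabet).
K: each term is the sum of the two before it, so 2, 5, 7, 12, 19 → 31.
R: -3, -11, -19, -27, -35 → -43 (always 10 less than the m).
So the next 4-tuple is (m=-33; n=l; k=31; r=-43).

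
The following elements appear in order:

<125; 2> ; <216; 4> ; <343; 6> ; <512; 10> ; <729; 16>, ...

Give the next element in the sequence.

First part goes 125, 216, 343, 512, 729 → 1000 (perfect cubes: 5³, 6³, 7³, …).
Second part: each term is the sum of the two before it, so 2, 4, 6, 10, 16 → 26.
Combining the parts gives <1000; 26>.

<1000; 26>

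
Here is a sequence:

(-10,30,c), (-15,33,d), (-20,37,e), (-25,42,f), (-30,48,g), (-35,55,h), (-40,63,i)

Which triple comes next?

(-45,72,j)

First entry — −5 each step: -10, -15, -20, -25, -30, -35, -40 → -45.
Second entry — differences are 3, 4, 5, … (increasing by 1 each time): 30, 33, 37, 42, 48, 55, 63 → 72.
Letter goes c, d, e, f, g, h, i → j (letters move forward 1 place in the alphabet).
So the next triple is (-45,72,j).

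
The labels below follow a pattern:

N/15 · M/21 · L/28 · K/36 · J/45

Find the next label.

Letter — letters move back 1 place in the alphabet: N, M, L, K, J → I.
Second component — differences are 6, 7, 8, … (increasing by 1 each time): 15, 21, 28, 36, 45 → 55.
Combining the parts gives I/55.

I/55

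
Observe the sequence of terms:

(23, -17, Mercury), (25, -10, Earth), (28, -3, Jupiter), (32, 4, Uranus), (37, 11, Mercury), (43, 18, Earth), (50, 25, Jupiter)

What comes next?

(58, 32, Uranus)

First component: 23, 25, 28, 32, 37, 43, 50 → 58 (differences are 2, 3, 4, … (increasing by 1 each time)).
Second component: -17, -10, -3, 4, 11, 18, 25 → 32 (+7 each step).
Planet: repeats Mercury → Earth → Jupiter → Uranus; Mercury, Earth, Jupiter, Uranus, Mercury, Earth, Jupiter → Uranus.
Putting it together: (58, 32, Uranus).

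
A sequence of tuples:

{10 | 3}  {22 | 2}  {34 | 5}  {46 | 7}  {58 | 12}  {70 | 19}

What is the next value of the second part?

Second part: 3, 2, 5, 7, 12, 19 → 31 (each term is the sum of the two before it).

31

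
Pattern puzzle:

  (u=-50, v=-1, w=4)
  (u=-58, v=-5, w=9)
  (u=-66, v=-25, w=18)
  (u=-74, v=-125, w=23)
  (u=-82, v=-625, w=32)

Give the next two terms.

For the u, −8 each step: -50, -58, -66, -74, -82 → -90 → -98.
V: ×5 each step; -1, -5, -25, -125, -625 → -3125 → -15625.
W: alternating steps +5, +9, +5, +9, …; 4, 9, 18, 23, 32 → 37 → 46.
So the next two terms are (u=-90, v=-3125, w=37) and (u=-98, v=-15625, w=46).

(u=-90, v=-3125, w=37), (u=-98, v=-15625, w=46)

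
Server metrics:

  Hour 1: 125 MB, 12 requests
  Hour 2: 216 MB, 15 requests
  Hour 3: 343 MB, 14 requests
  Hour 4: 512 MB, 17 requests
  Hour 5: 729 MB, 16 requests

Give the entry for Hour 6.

MB: perfect cubes: 5³, 6³, 7³, …, so 125, 216, 343, 512, 729 → 1000.
Requests goes 12, 15, 14, 17, 16 → 19 (alternating steps +3, −1, +3, −1, …).
Putting it together: 1000 MB, 19 requests.

1000 MB, 19 requests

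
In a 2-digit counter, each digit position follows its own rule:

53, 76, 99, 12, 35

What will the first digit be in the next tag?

First digit goes 5, 7, 9, 1, 3 → 5 (+2 each step, mod 10).
Second digit: 3, 6, 9, 2, 5 → 8 (+3 each step, mod 10).

5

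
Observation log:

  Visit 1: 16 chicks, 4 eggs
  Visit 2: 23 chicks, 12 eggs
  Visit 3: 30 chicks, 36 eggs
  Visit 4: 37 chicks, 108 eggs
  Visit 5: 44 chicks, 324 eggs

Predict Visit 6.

Chicks: 16, 23, 30, 37, 44 → 51 (+7 each step).
For the eggs, ×3 each step: 4, 12, 36, 108, 324 → 972.
Combining the parts gives 51 chicks, 972 eggs.

51 chicks, 972 eggs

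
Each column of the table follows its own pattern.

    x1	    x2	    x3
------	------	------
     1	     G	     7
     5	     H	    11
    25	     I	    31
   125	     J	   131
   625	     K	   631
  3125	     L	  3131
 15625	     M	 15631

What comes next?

Column x1: ×5 each step; 1, 5, 25, 125, 625, 3125, 15625 → 78125.
Column x2: letters move forward 1 place in the alphabet, so G, H, I, J, K, L, M → N.
Column x3: 7, 11, 31, 131, 631, 3131, 15631 → 78131 (always 6 more than the column x1).
Combining the parts gives 78125  N  78131.

78125  N  78131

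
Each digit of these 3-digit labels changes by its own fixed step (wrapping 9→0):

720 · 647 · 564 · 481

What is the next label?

308

First digit: −1 each step, mod 10, so 7, 6, 5, 4 → 3.
For the second digit, +2 each step, mod 10: 2, 4, 6, 8 → 0.
For the third digit, −3 each step, mod 10: 0, 7, 4, 1 → 8.
Combining the parts gives 308.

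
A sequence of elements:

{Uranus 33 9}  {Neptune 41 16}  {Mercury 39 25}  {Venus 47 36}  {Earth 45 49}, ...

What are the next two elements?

Planet goes Uranus, Neptune, Mercury, Venus, Earth → Mars → Jupiter (runs through the planets Mercury→Neptune).
Second slot: 33, 41, 39, 47, 45 → 53 → 51 (alternating steps +8, −2, +8, −2, …).
For the third slot, perfect squares: 3², 4², 5², …: 9, 16, 25, 36, 49 → 64 → 81.
Putting the parts together: {Mars 53 64} and then {Jupiter 51 81}.

{Mars 53 64}, {Jupiter 51 81}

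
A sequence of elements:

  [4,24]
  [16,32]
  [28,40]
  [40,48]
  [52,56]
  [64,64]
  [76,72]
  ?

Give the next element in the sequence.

First entry goes 4, 16, 28, 40, 52, 64, 76 → 88 (+12 each step).
Second entry — +8 each step: 24, 32, 40, 48, 56, 64, 72 → 80.
Putting it together: [88,80].

[88,80]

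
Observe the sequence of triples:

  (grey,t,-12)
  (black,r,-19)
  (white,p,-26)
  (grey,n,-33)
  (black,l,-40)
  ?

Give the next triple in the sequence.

Shade: repeats grey → black → white, so grey, black, white, grey, black → white.
Letter: letters move back 2 places in the alphabet, so t, r, p, n, l → j.
Third component: -12, -19, -26, -33, -40 → -47 (−7 each step).
So the next triple is (white,j,-47).

(white,j,-47)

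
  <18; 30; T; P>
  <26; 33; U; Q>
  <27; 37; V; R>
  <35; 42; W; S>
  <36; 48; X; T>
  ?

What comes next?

<44; 55; Y; U>

First slot — alternating steps +8, +1, +8, +1, …: 18, 26, 27, 35, 36 → 44.
Second slot — differences are 3, 4, 5, … (increasing by 1 each time): 30, 33, 37, 42, 48 → 55.
First letter: letters move forward 1 place in the alphabet, so T, U, V, W, X → Y.
Second letter goes P, Q, R, S, T → U (letters move forward 1 place in the alphabet).
Putting it together: <44; 55; Y; U>.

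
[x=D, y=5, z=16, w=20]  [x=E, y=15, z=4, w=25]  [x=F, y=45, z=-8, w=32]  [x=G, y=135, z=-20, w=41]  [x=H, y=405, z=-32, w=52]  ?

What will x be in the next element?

I

X: letters move forward 1 place in the alphabet, so D, E, F, G, H → I.
Y — ×3 each step: 5, 15, 45, 135, 405 → 1215.
Z: −12 each step; 16, 4, -8, -20, -32 → -44.
W — differences are 5, 7, 9, … (increasing by 2 each time): 20, 25, 32, 41, 52 → 65.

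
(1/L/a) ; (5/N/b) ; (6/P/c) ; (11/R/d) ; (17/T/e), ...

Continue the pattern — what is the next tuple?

(28/V/f)

For the first slot, each term is the sum of the two before it: 1, 5, 6, 11, 17 → 28.
First letter: L, N, P, R, T → V (letters move forward 2 places in the alphabet).
Second letter — letters move forward 1 place in the alphabet: a, b, c, d, e → f.
Putting it together: (28/V/f).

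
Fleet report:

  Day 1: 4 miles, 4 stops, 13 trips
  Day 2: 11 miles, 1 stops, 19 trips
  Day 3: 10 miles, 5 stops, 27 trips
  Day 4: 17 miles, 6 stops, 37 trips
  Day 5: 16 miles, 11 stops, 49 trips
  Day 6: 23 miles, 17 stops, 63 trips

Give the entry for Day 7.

Miles goes 4, 11, 10, 17, 16, 23 → 22 (alternating steps +7, −1, +7, −1, …).
Stops goes 4, 1, 5, 6, 11, 17 → 28 (each term is the sum of the two before it).
Trips: differences are 6, 8, 10, … (increasing by 2 each time); 13, 19, 27, 37, 49, 63 → 79.
So the next record is 22 miles, 28 stops, 79 trips.

22 miles, 28 stops, 79 trips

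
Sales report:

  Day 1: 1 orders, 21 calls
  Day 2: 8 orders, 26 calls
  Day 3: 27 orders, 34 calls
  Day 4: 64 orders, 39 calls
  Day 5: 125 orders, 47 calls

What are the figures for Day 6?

216 orders, 52 calls

Orders: perfect cubes: 1³, 2³, 3³, …, so 1, 8, 27, 64, 125 → 216.
Calls — alternating steps +5, +8, +5, +8, …: 21, 26, 34, 39, 47 → 52.
Putting it together: 216 orders, 52 calls.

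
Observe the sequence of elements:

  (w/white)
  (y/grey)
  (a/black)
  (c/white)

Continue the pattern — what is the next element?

(e/grey)

Letter: w, y, a, c → e (letters move forward 2 places in the alphabet, wrapping Z→A).
For the shade, repeats white → grey → black: white, grey, black, white → grey.
Combining the parts gives (e/grey).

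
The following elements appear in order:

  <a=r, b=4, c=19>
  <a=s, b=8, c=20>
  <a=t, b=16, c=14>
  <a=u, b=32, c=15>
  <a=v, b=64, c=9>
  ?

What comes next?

<a=w, b=128, c=10>

For the a, letters move forward 1 place in the alphabet: r, s, t, u, v → w.
B goes 4, 8, 16, 32, 64 → 128 (×2 each step).
For the c, alternating steps +1, −6, +1, −6, …: 19, 20, 14, 15, 9 → 10.
Putting it together: <a=w, b=128, c=10>.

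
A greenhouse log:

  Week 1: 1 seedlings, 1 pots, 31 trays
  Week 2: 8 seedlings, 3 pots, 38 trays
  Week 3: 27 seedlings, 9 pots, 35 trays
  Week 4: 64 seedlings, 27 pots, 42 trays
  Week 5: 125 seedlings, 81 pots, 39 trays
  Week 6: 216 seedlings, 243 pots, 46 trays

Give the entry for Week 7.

343 seedlings, 729 pots, 43 trays

Seedlings: perfect cubes: 1³, 2³, 3³, …; 1, 8, 27, 64, 125, 216 → 343.
Pots goes 1, 3, 9, 27, 81, 243 → 729 (×3 each step).
Trays — alternating steps +7, −3, +7, −3, …: 31, 38, 35, 42, 39, 46 → 43.
Combining the parts gives 343 seedlings, 729 pots, 43 trays.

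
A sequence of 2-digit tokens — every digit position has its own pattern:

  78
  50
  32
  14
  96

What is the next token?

78

First digit: −2 each step, mod 10; 7, 5, 3, 1, 9 → 7.
Second digit goes 8, 0, 2, 4, 6 → 8 (+2 each step, mod 10).
Combining the parts gives 78.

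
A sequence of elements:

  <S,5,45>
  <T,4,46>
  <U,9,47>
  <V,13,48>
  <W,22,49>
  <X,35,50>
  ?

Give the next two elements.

Letter: letters move forward 1 place in the alphabet; S, T, U, V, W, X → Y → Z.
Second part — each term is the sum of the two before it: 5, 4, 9, 13, 22, 35 → 57 → 92.
Third part: +1 each step, so 45, 46, 47, 48, 49, 50 → 51 → 52.
Putting the parts together: <Y,57,51> and then <Z,92,52>.

<Y,57,51>, <Z,92,52>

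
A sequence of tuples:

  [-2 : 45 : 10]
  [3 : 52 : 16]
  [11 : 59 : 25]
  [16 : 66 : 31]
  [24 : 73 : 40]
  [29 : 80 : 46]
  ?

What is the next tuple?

First coordinate — alternating steps +5, +8, +5, +8, …: -2, 3, 11, 16, 24, 29 → 37.
Second coordinate — +7 each step: 45, 52, 59, 66, 73, 80 → 87.
For the third coordinate, alternating steps +6, +9, +6, +9, …: 10, 16, 25, 31, 40, 46 → 55.
So the next tuple is [37 : 87 : 55].

[37 : 87 : 55]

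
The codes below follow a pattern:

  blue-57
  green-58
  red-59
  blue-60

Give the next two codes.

green-61 then red-62

Colour: repeats blue → green → red, so blue, green, red, blue → green → red.
Second component: +1 each step, so 57, 58, 59, 60 → 61 → 62.
Putting the parts together: green-61 and then red-62.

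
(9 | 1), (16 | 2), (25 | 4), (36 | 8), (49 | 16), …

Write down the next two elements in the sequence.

First entry: perfect squares: 3², 4², 5², …; 9, 16, 25, 36, 49 → 64 → 81.
Second entry: 1, 2, 4, 8, 16 → 32 → 64 (×2 each step).
So the next two elements are (64 | 32) and (81 | 64).

(64 | 32), (81 | 64)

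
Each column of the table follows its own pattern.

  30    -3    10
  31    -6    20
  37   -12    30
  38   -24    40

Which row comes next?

44  -48  50

For the first component, alternating steps +1, +6, +1, +6, …: 30, 31, 37, 38 → 44.
For the second component, ×2 each step: -3, -6, -12, -24 → -48.
Third component: +10 each step; 10, 20, 30, 40 → 50.
So the next row is 44  -48  50.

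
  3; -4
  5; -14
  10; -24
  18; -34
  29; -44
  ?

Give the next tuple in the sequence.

First value goes 3, 5, 10, 18, 29 → 43 (differences are 2, 5, 8, … (increasing by 3 each time)).
Second value — −10 each step: -4, -14, -24, -34, -44 → -54.
So the next tuple is 43; -54.

43; -54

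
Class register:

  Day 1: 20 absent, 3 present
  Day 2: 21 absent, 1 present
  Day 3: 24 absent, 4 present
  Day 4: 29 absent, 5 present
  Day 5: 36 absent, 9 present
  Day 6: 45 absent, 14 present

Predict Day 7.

Absent: differences are 1, 3, 5, … (increasing by 2 each time), so 20, 21, 24, 29, 36, 45 → 56.
Present — each term is the sum of the two before it: 3, 1, 4, 5, 9, 14 → 23.
So the next record is 56 absent, 23 present.

56 absent, 23 present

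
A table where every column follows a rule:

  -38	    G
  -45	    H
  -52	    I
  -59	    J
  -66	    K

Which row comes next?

-73  L

First component: −7 each step; -38, -45, -52, -59, -66 → -73.
For the letter, letters move forward 1 place in the alphabet: G, H, I, J, K → L.
Combining the parts gives -73  L.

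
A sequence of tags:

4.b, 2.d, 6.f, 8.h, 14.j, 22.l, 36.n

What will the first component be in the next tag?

58

First component goes 4, 2, 6, 8, 14, 22, 36 → 58 (each term is the sum of the two before it).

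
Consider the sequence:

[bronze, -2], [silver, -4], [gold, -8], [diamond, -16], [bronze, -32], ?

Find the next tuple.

[silver, -64]

Rank: bronze, silver, gold, diamond, bronze → silver (repeats bronze → silver → gold → diamond).
Second slot: ×2 each step; -2, -4, -8, -16, -32 → -64.
Putting it together: [silver, -64].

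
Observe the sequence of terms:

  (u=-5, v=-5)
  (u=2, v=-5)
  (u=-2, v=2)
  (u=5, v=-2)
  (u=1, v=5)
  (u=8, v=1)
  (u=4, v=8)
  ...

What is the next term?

U goes -5, 2, -2, 5, 1, 8, 4 → 11 (alternating steps +7, −4, +7, −4, …).
V — always the previous value of the u: -5, -5, 2, -2, 5, 1, 8 → 4.
Combining the parts gives (u=11, v=4).

(u=11, v=4)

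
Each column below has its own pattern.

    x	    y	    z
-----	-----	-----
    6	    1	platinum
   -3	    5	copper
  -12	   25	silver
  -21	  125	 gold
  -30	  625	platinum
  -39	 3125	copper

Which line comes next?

Column x — −9 each step: 6, -3, -12, -21, -30, -39 → -48.
Column y: ×5 each step; 1, 5, 25, 125, 625, 3125 → 15625.
Column z — repeats platinum → copper → silver → gold: platinum, copper, silver, gold, platinum, copper → silver.
Combining the parts gives -48  15625  silver.

-48  15625  silver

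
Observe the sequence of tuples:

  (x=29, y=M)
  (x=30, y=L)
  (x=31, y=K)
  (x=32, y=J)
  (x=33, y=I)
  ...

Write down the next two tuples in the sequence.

(x=34, y=H), (x=35, y=G)

X: +1 each step; 29, 30, 31, 32, 33 → 34 → 35.
Y goes M, L, K, J, I → H → G (letters move back 1 place in the alphabet).
Putting the parts together: (x=34, y=H) and then (x=35, y=G).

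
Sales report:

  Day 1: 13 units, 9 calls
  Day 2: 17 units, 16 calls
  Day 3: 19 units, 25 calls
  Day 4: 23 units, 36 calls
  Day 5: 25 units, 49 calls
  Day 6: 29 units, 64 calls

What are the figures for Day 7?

31 units, 81 calls

Units: 13, 17, 19, 23, 25, 29 → 31 (alternating steps +4, +2, +4, +2, …).
Calls: perfect squares: 3², 4², 5², …, so 9, 16, 25, 36, 49, 64 → 81.
Putting it together: 31 units, 81 calls.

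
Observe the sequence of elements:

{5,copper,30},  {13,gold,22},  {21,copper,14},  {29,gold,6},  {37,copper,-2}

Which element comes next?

First slot goes 5, 13, 21, 29, 37 → 45 (+8 each step).
For the metal, alternates copper ↔ gold: copper, gold, copper, gold, copper → gold.
For the third slot, together with the first slot always sums to 35: 30, 22, 14, 6, -2 → -10.
So the next element is {45,gold,-10}.

{45,gold,-10}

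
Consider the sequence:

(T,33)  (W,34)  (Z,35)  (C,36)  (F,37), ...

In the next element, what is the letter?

I

Letter: T, W, Z, C, F → I (letters move forward 3 places in the alphabet, wrapping Z→A).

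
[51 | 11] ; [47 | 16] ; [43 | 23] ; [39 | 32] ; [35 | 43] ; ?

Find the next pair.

First component goes 51, 47, 43, 39, 35 → 31 (−4 each step).
Second component: 11, 16, 23, 32, 43 → 56 (differences are 5, 7, 9, … (increasing by 2 each time)).
So the next pair is [31 | 56].

[31 | 56]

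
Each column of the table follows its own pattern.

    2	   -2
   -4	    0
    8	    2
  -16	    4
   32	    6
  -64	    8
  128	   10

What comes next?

First component: 2, -4, 8, -16, 32, -64, 128 → -256 (×(-2) each step).
Second component goes -2, 0, 2, 4, 6, 8, 10 → 12 (+2 each step).
Combining the parts gives -256  12.

-256  12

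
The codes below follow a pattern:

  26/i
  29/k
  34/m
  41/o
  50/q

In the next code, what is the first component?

First component: differences are 3, 5, 7, … (increasing by 2 each time), so 26, 29, 34, 41, 50 → 61.

61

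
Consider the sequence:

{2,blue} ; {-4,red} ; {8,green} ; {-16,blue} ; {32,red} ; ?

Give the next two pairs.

{-64,green}, {128,blue}

First coordinate: ×(-2) each step; 2, -4, 8, -16, 32 → -64 → 128.
Colour — repeats blue → red → green: blue, red, green, blue, red → green → blue.
So the next two pairs are {-64,green} and {128,blue}.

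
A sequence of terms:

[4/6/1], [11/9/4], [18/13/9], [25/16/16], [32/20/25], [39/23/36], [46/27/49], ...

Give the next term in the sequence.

[53/30/64]

First component goes 4, 11, 18, 25, 32, 39, 46 → 53 (+7 each step).
Second component goes 6, 9, 13, 16, 20, 23, 27 → 30 (alternating steps +3, +4, +3, +4, …).
Third component: perfect squares: 1², 2², 3², …, so 1, 4, 9, 16, 25, 36, 49 → 64.
Combining the parts gives [53/30/64].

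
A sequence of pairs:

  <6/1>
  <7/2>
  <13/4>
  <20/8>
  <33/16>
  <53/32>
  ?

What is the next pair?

First entry: each term is the sum of the two before it; 6, 7, 13, 20, 33, 53 → 86.
For the second entry, ×2 each step: 1, 2, 4, 8, 16, 32 → 64.
So the next pair is <86/64>.

<86/64>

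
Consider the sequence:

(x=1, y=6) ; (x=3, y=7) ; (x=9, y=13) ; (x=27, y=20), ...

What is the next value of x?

X — ×3 each step: 1, 3, 9, 27 → 81.

81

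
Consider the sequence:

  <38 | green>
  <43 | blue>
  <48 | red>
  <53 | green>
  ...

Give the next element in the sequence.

First component: 38, 43, 48, 53 → 58 (+5 each step).
Colour goes green, blue, red, green → blue (repeats green → blue → red).
Combining the parts gives <58 | blue>.

<58 | blue>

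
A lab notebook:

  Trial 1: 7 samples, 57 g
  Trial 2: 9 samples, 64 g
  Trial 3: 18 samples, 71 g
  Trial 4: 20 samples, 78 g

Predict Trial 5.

29 samples, 85 g

Samples: alternating steps +2, +9, +2, +9, …, so 7, 9, 18, 20 → 29.
G — +7 each step: 57, 64, 71, 78 → 85.
So the next line is 29 samples, 85 g.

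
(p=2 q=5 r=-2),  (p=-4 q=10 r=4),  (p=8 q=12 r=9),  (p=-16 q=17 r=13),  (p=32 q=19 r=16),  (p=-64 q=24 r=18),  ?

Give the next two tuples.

P: ×(-2) each step, so 2, -4, 8, -16, 32, -64 → 128 → -256.
Q — alternating steps +5, +2, +5, +2, …: 5, 10, 12, 17, 19, 24 → 26 → 31.
R: differences are 6, 5, 4, … (decreasing by 1 each time), so -2, 4, 9, 13, 16, 18 → 19 → 19.
Putting the parts together: (p=128 q=26 r=19) and then (p=-256 q=31 r=19).

(p=128 q=26 r=19), (p=-256 q=31 r=19)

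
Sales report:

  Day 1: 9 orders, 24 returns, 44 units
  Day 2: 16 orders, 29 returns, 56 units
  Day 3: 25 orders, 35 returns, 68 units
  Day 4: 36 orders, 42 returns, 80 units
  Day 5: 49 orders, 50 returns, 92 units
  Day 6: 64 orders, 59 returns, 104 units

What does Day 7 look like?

Orders: 9, 16, 25, 36, 49, 64 → 81 (perfect squares: 3², 4², 5², …).
For the returns, differences are 5, 6, 7, … (increasing by 1 each time): 24, 29, 35, 42, 50, 59 → 69.
For the units, +12 each step: 44, 56, 68, 80, 92, 104 → 116.
So the next row is 81 orders, 69 returns, 116 units.

81 orders, 69 returns, 116 units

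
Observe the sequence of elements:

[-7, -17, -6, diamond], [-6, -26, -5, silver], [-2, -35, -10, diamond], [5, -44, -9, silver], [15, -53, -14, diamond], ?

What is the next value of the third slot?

-13

Third slot goes -6, -5, -10, -9, -14 → -13 (alternating steps +1, −5, +1, −5, …).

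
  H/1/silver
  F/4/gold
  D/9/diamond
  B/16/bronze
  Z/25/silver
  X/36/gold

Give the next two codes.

Letter: H, F, D, B, Z, X → V → T (letters move back 2 places in the alphabet, wrapping A→Z).
Second component: perfect squares: 1², 2², 3², …, so 1, 4, 9, 16, 25, 36 → 49 → 64.
Rank: repeats silver → gold → diamond → bronze; silver, gold, diamond, bronze, silver, gold → diamond → bronze.
So the next two codes are V/49/diamond and T/64/bronze.

V/49/diamond, T/64/bronze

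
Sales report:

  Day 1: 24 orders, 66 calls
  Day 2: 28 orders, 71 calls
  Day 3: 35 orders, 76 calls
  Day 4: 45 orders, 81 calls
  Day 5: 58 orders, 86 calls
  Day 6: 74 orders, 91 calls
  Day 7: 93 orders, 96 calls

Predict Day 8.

115 orders, 101 calls

Orders goes 24, 28, 35, 45, 58, 74, 93 → 115 (differences are 4, 7, 10, … (increasing by 3 each time)).
Calls: +5 each step; 66, 71, 76, 81, 86, 91, 96 → 101.
So the next line is 115 orders, 101 calls.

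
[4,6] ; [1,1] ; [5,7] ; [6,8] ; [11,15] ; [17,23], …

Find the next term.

[28,38]

First value: each term is the sum of the two before it, so 4, 1, 5, 6, 11, 17 → 28.
Second value: each term is the sum of the two before it; 6, 1, 7, 8, 15, 23 → 38.
Putting it together: [28,38].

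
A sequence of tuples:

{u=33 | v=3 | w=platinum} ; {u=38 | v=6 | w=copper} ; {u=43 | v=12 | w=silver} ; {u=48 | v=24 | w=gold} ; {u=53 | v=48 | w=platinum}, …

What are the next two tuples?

{u=58 | v=96 | w=copper}, {u=63 | v=192 | w=silver}

U goes 33, 38, 43, 48, 53 → 58 → 63 (+5 each step).
V — ×2 each step: 3, 6, 12, 24, 48 → 96 → 192.
W — repeats platinum → copper → silver → gold: platinum, copper, silver, gold, platinum → copper → silver.
Putting the parts together: {u=58 | v=96 | w=copper} and then {u=63 | v=192 | w=silver}.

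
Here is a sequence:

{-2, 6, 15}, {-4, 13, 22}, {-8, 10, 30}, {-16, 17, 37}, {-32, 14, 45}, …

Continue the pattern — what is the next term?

First value — ×2 each step: -2, -4, -8, -16, -32 → -64.
Second value goes 6, 13, 10, 17, 14 → 21 (alternating steps +7, −3, +7, −3, …).
Third value goes 15, 22, 30, 37, 45 → 52 (alternating steps +7, +8, +7, +8, …).
Combining the parts gives {-64, 21, 52}.

{-64, 21, 52}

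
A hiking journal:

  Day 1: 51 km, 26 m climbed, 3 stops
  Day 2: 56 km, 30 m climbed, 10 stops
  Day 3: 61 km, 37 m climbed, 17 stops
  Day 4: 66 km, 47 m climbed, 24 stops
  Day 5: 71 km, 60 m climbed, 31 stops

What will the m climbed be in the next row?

76

Km: +5 each step; 51, 56, 61, 66, 71 → 76.
M climbed goes 26, 30, 37, 47, 60 → 76 (differences are 4, 7, 10, … (increasing by 3 each time)).
Stops — +7 each step: 3, 10, 17, 24, 31 → 38.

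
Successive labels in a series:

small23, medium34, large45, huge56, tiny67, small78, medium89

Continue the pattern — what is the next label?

large100

Size — repeats small → medium → large → huge → tiny: small, medium, large, huge, tiny, small, medium → large.
Second component — +11 each step: 23, 34, 45, 56, 67, 78, 89 → 100.
Putting it together: large100.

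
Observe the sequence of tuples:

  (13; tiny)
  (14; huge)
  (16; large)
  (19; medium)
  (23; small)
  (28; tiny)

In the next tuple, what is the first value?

34

First value goes 13, 14, 16, 19, 23, 28 → 34 (differences are 1, 2, 3, … (increasing by 1 each time)).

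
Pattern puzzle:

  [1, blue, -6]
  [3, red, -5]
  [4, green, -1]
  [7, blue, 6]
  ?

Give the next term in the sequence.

[11, red, 16]

First component: 1, 3, 4, 7 → 11 (each term is the sum of the two before it).
Colour: repeats blue → red → green, so blue, red, green, blue → red.
Third component: -6, -5, -1, 6 → 16 (differences are 1, 4, 7, … (increasing by 3 each time)).
So the next term is [11, red, 16].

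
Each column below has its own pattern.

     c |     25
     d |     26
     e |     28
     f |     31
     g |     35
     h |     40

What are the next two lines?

i  46; j  53

Letter: letters move forward 1 place in the alphabet, so c, d, e, f, g, h → i → j.
Second component: 25, 26, 28, 31, 35, 40 → 46 → 53 (differences are 1, 2, 3, … (increasing by 1 each time)).
Putting the parts together: i  46 and then j  53.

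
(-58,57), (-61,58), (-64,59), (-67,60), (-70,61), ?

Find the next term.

(-73,62)

First part: −3 each step; -58, -61, -64, -67, -70 → -73.
Second part: 57, 58, 59, 60, 61 → 62 (+1 each step).
So the next term is (-73,62).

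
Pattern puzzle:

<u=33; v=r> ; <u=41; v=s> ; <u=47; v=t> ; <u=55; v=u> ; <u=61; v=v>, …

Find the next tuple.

U — alternating steps +8, +6, +8, +6, …: 33, 41, 47, 55, 61 → 69.
For the v, letters move forward 1 place in the alphabet: r, s, t, u, v → w.
Combining the parts gives <u=69; v=w>.

<u=69; v=w>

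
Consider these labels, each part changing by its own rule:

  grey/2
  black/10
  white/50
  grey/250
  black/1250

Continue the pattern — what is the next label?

white/6250

Shade: repeats grey → black → white, so grey, black, white, grey, black → white.
Second component: ×5 each step; 2, 10, 50, 250, 1250 → 6250.
Combining the parts gives white/6250.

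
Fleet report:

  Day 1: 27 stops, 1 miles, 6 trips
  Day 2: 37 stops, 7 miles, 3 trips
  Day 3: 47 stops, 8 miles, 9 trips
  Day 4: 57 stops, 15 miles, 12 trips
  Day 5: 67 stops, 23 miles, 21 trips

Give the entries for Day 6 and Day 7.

Stops — +10 each step: 27, 37, 47, 57, 67 → 77 → 87.
Miles: each term is the sum of the two before it; 1, 7, 8, 15, 23 → 38 → 61.
Trips: each term is the sum of the two before it; 6, 3, 9, 12, 21 → 33 → 54.
So the next two records are 77 stops, 38 miles, 33 trips and 87 stops, 61 miles, 54 trips.

77 stops, 38 miles, 33 trips; 87 stops, 61 miles, 54 trips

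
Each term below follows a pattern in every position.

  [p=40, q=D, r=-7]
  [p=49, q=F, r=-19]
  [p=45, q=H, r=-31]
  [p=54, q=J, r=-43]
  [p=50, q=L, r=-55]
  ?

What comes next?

[p=59, q=N, r=-67]

P — alternating steps +9, −4, +9, −4, …: 40, 49, 45, 54, 50 → 59.
For the q, letters move forward 2 places in the alphabet: D, F, H, J, L → N.
R: −12 each step, so -7, -19, -31, -43, -55 → -67.
Combining the parts gives [p=59, q=N, r=-67].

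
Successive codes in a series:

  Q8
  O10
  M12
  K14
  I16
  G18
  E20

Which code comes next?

Letter — letters move back 2 places in the alphabet: Q, O, M, K, I, G, E → C.
Second component: +2 each step, so 8, 10, 12, 14, 16, 18, 20 → 22.
Combining the parts gives C22.

C22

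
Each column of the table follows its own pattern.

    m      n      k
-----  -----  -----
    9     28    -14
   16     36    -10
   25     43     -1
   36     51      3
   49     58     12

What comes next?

64  66  16

Column m goes 9, 16, 25, 36, 49 → 64 (perfect squares: 3², 4², 5², …).
For the column n, alternating steps +8, +7, +8, +7, …: 28, 36, 43, 51, 58 → 66.
Column k: alternating steps +4, +9, +4, +9, …; -14, -10, -1, 3, 12 → 16.
Putting it together: 64  66  16.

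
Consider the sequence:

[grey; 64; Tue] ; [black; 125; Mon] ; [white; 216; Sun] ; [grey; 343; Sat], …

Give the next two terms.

Shade: repeats grey → black → white, so grey, black, white, grey → black → white.
Second coordinate goes 64, 125, 216, 343 → 512 → 729 (perfect cubes: 4³, 5³, 6³, …).
Day: runs backward through the weekdays Mon→Sun, so Tue, Mon, Sun, Sat → Fri → Thu.
Putting the parts together: [black; 512; Fri] and then [white; 729; Thu].

[black; 512; Fri], [white; 729; Thu]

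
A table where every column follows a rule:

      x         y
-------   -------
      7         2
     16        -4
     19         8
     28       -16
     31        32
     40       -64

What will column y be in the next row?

Column y: ×(-2) each step; 2, -4, 8, -16, 32, -64 → 128.

128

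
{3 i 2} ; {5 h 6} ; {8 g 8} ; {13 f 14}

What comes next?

For the first component, each term is the sum of the two before it: 3, 5, 8, 13 → 21.
Letter: i, h, g, f → e (letters move back 1 place in the alphabet).
Third component: 2, 6, 8, 14 → 22 (each term is the sum of the two before it).
Combining the parts gives {21 e 22}.

{21 e 22}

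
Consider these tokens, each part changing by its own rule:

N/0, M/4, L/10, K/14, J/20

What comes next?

Letter: N, M, L, K, J → I (letters move back 1 place in the alphabet).
Second component — alternating steps +4, +6, +4, +6, …: 0, 4, 10, 14, 20 → 24.
Combining the parts gives I/24.

I/24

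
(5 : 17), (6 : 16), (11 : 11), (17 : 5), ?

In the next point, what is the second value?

First value: each term is the sum of the two before it, so 5, 6, 11, 17 → 28.
Second value goes 17, 16, 11, 5 → -6 (together with the first value always sums to 22).

-6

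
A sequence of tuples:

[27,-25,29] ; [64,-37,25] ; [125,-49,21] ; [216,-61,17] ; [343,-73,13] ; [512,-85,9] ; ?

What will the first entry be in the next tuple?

729

First entry — perfect cubes: 3³, 4³, 5³, …: 27, 64, 125, 216, 343, 512 → 729.
Second entry: −12 each step; -25, -37, -49, -61, -73, -85 → -97.
For the third entry, −4 each step: 29, 25, 21, 17, 13, 9 → 5.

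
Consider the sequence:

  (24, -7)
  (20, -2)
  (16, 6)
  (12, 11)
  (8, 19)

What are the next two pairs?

First entry goes 24, 20, 16, 12, 8 → 4 → 0 (−4 each step).
Second entry: alternating steps +5, +8, +5, +8, …, so -7, -2, 6, 11, 19 → 24 → 32.
Putting the parts together: (4, 24) and then (0, 32).

(4, 24), (0, 32)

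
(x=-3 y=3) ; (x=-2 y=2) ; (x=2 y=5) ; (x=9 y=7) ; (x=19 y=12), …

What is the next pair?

X: -3, -2, 2, 9, 19 → 32 (differences are 1, 4, 7, … (increasing by 3 each time)).
Y: each term is the sum of the two before it, so 3, 2, 5, 7, 12 → 19.
So the next pair is (x=32 y=19).

(x=32 y=19)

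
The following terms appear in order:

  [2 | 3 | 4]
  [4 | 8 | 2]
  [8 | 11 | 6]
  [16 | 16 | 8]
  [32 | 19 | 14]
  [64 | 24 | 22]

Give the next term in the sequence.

[128 | 27 | 36]

First component: ×2 each step, so 2, 4, 8, 16, 32, 64 → 128.
Second component goes 3, 8, 11, 16, 19, 24 → 27 (alternating steps +5, +3, +5, +3, …).
Third component: each term is the sum of the two before it, so 4, 2, 6, 8, 14, 22 → 36.
Putting it together: [128 | 27 | 36].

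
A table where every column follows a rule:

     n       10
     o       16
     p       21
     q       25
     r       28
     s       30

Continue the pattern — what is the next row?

Letter: n, o, p, q, r, s → t (letters move forward 1 place in the alphabet).
Second component goes 10, 16, 21, 25, 28, 30 → 31 (differences are 6, 5, 4, … (decreasing by 1 each time)).
Combining the parts gives t  31.

t  31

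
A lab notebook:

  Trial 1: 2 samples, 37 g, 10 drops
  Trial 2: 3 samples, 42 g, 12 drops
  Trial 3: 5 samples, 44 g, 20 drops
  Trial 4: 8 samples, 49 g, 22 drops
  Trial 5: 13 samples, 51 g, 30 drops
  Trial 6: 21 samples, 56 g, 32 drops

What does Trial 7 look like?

Samples — each term is the sum of the two before it: 2, 3, 5, 8, 13, 21 → 34.
G: alternating steps +5, +2, +5, +2, …, so 37, 42, 44, 49, 51, 56 → 58.
Drops: alternating steps +2, +8, +2, +8, …, so 10, 12, 20, 22, 30, 32 → 40.
Putting it together: 34 samples, 58 g, 40 drops.

34 samples, 58 g, 40 drops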